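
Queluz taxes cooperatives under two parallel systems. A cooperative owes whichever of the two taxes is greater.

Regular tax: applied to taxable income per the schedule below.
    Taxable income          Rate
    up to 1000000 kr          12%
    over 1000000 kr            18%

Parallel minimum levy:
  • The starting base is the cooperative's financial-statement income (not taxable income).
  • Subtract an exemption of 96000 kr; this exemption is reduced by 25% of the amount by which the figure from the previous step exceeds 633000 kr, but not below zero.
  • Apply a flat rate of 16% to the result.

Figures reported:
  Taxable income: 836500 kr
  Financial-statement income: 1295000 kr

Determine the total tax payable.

Parallel minimum levy:
  Base (financial-statement income): 1295000 kr
  Exemption: 25% × (1295000 kr − 633000 kr) = 165500 kr ≥ 96000 kr, so the exemption is fully phased out
  Base: 1295000 kr − 0 kr = 1295000 kr
  1295000 kr × 16% = 207200 kr

Regular tax:
  836500 kr × 12% = 100380 kr

207200 kr > 100380 kr, so the parallel minimum levy is the binding amount.

207200 kr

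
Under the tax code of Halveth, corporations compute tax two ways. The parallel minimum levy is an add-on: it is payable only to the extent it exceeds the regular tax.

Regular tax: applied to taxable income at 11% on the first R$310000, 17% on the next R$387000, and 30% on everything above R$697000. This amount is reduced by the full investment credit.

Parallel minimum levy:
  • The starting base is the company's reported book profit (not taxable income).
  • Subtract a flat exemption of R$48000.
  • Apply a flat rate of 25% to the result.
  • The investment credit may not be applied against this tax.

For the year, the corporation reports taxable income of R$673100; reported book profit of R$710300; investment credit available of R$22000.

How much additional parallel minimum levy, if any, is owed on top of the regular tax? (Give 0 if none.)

Parallel minimum levy:
  Base (reported book profit): R$710300
  Less exemption R$48000 → base R$662300
  R$662300 × 25% = R$165575

Regular tax:
  R$310000 × 11% = R$34100
  R$363100 × 17% = R$61727
  → R$95827
  Less investment credit R$22000 → R$73827

Excess of parallel minimum levy over regular tax: R$165575 − R$73827 = R$91748.

R$91748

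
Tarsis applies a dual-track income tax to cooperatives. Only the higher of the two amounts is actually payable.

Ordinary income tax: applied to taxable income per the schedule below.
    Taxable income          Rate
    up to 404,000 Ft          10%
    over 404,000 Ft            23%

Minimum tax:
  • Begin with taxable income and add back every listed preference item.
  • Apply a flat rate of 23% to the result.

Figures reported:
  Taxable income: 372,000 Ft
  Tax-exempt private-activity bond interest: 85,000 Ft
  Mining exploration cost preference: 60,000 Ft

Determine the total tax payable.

118,910 Ft

Ordinary income tax:
  372,000 Ft × 10% = 37,200 Ft

Minimum tax:
  Adjusted income: 372,000 Ft + 85,000 Ft + 60,000 Ft = 517,000 Ft
  517,000 Ft × 23% = 118,910 Ft

118,910 Ft > 37,200 Ft, so the minimum tax is the binding amount.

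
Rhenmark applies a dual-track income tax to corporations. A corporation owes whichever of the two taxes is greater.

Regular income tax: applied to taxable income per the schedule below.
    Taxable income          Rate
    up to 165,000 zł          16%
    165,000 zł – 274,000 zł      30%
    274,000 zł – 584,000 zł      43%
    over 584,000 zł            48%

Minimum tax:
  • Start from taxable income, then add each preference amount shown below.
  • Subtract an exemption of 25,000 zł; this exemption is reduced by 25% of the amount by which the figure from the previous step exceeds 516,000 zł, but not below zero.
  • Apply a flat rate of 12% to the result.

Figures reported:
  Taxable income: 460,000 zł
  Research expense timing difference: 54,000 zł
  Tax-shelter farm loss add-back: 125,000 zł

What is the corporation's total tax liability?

139,080 zł

Regular income tax:
  165,000 zł × 16% = 26,400 zł
  109,000 zł × 30% = 32,700 zł
  186,000 zł × 43% = 79,980 zł
  → 139,080 zł

Minimum tax:
  Adjusted income: 460,000 zł + 54,000 zł + 125,000 zł = 639,000 zł
  Exemption: 25% × (639,000 zł − 516,000 zł) = 30,750 zł ≥ 25,000 zł, so the exemption is fully phased out
  Base: 639,000 zł − 0 zł = 639,000 zł
  639,000 zł × 12% = 76,680 zł

139,080 zł > 76,680 zł, so the regular income tax governs.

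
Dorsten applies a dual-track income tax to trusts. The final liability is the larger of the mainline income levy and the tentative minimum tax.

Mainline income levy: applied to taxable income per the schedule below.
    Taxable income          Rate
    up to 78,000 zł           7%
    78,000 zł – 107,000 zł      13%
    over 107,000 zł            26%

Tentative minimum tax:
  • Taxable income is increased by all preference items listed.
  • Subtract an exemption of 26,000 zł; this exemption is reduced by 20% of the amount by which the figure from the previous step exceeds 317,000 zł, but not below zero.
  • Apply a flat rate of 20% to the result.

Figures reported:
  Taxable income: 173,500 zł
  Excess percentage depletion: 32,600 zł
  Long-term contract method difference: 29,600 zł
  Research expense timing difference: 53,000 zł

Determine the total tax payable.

Tentative minimum tax:
  Adjusted income: 173,500 zł + 32,600 zł + 29,600 zł + 53,000 zł = 288,700 zł
  Exemption: 288,700 zł ≤ 317,000 zł, so full 26,000 zł applies
  Base: 288,700 zł − 26,000 zł = 262,700 zł
  262,700 zł × 20% = 52,540 zł

Mainline income levy:
  78,000 zł × 7% = 5,460 zł
  29,000 zł × 13% = 3,770 zł
  66,500 zł × 26% = 17,290 zł
  → 26,520 zł

52,540 zł > 26,520 zł, so the tentative minimum tax is the binding amount.

52,540 zł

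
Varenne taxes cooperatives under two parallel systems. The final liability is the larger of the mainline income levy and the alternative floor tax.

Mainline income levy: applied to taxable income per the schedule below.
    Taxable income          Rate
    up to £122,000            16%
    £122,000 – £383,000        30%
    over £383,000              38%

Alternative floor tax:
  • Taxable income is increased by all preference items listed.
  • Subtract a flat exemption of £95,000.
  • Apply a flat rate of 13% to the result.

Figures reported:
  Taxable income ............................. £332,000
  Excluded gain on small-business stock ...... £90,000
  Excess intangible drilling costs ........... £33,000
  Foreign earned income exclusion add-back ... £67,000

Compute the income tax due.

£82,520

Mainline income levy:
  £122,000 × 16% = £19,520
  £210,000 × 30% = £63,000
  → £82,520

Alternative floor tax:
  Adjusted income: £332,000 + £90,000 + £33,000 + £67,000 = £522,000
  Less exemption £95,000 → base £427,000
  £427,000 × 13% = £55,510

£82,520 > £55,510, so the mainline income levy governs.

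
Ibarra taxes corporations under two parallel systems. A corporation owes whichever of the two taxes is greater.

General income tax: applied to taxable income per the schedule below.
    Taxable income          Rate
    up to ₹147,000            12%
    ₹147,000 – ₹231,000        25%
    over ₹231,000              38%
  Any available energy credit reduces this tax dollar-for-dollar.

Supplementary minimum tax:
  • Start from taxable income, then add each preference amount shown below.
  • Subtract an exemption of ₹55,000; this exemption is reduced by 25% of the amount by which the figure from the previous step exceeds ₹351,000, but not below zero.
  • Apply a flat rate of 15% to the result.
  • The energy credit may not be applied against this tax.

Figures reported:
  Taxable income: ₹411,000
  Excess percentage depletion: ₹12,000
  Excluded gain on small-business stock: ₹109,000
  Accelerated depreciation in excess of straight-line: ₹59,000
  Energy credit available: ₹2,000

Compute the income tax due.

₹105,040

General income tax:
  ₹147,000 × 12% = ₹17,640
  ₹84,000 × 25% = ₹21,000
  ₹180,000 × 38% = ₹68,400
  → ₹107,040
  Less energy credit ₹2,000 → ₹105,040

Supplementary minimum tax:
  Adjusted income: ₹411,000 + ₹12,000 + ₹109,000 + ₹59,000 = ₹591,000
  Exemption: 25% × (₹591,000 − ₹351,000) = ₹60,000 ≥ ₹55,000, so the exemption is fully phased out
  Base: ₹591,000 − ₹0 = ₹591,000
  ₹591,000 × 15% = ₹88,650

₹105,040 > ₹88,650, so the general income tax governs.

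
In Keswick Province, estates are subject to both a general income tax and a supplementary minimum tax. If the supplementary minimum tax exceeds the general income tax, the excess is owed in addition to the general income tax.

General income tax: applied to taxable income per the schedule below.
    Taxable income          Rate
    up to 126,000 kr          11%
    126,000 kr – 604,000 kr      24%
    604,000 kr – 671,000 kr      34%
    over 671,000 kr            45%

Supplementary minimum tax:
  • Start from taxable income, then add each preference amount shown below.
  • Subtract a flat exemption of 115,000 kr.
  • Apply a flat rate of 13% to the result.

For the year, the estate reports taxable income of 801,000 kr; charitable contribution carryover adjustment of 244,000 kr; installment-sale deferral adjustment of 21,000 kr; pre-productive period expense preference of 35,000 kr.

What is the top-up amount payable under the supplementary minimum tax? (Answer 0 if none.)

0 kr

General income tax:
  126,000 kr × 11% = 13,860 kr
  478,000 kr × 24% = 114,720 kr
  67,000 kr × 34% = 22,780 kr
  130,000 kr × 45% = 58,500 kr
  → 209,860 kr

Supplementary minimum tax:
  Adjusted income: 801,000 kr + 244,000 kr + 21,000 kr + 35,000 kr = 1,101,000 kr
  Less exemption 115,000 kr → base 986,000 kr
  986,000 kr × 13% = 128,180 kr

128,180 kr ≤ 209,860 kr, so no add-on is due.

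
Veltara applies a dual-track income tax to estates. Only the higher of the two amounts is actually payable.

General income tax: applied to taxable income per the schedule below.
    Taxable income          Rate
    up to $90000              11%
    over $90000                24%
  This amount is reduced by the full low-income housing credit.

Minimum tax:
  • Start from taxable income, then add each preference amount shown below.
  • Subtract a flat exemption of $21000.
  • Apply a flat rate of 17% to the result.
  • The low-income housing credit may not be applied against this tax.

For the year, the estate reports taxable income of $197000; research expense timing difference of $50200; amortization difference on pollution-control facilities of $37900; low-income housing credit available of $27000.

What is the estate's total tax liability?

$44897

Minimum tax:
  Adjusted income: $197000 + $50200 + $37900 = $285100
  Less exemption $21000 → base $264100
  $264100 × 17% = $44897

General income tax:
  $90000 × 11% = $9900
  $107000 × 24% = $25680
  → $35580
  Less low-income housing credit $27000 → $8580

$44897 > $8580, so the minimum tax is the binding amount.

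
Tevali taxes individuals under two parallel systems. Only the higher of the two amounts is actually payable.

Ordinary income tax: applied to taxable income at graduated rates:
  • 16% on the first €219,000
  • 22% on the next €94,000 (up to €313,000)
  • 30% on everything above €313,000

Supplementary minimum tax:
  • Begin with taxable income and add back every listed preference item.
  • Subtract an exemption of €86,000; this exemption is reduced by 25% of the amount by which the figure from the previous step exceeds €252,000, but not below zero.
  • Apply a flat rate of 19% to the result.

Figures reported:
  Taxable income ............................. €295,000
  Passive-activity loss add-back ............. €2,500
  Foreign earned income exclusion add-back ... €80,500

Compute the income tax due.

€61,465

Supplementary minimum tax:
  Adjusted income: €295,000 + €2,500 + €80,500 = €378,000
  Exemption: €86,000 − 25% × (€378,000 − €252,000) = €86,000 − €31,500 = €54,500
  Base: €378,000 − €54,500 = €323,500
  €323,500 × 19% = €61,465

Ordinary income tax:
  €219,000 × 16% = €35,040
  €76,000 × 22% = €16,720
  → €51,760

€61,465 > €51,760, so the supplementary minimum tax is the binding amount.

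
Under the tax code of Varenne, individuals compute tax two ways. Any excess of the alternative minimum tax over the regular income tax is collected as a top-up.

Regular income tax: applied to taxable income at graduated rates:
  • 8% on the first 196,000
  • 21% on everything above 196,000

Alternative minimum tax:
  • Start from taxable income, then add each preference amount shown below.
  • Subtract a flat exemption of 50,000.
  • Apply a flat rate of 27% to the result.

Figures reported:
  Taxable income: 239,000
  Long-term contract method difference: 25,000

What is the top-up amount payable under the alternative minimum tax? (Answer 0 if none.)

Alternative minimum tax:
  Adjusted income: 239,000 + 25,000 = 264,000
  Less exemption 50,000 → base 214,000
  214,000 × 27% = 57,780

Regular income tax:
  196,000 × 8% = 15,680
  43,000 × 21% = 9,030
  → 24,710

Excess of alternative minimum tax over regular income tax: 57,780 − 24,710 = 33,070.

33,070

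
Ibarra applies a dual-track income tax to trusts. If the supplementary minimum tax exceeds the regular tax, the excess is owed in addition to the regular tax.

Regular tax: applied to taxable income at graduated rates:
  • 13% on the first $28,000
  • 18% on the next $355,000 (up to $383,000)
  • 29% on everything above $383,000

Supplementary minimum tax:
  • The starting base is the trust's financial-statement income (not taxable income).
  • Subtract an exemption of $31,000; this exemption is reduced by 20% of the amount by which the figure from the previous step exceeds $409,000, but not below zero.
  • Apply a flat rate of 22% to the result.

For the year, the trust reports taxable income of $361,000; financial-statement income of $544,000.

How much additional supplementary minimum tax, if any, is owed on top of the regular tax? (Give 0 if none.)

Regular tax:
  $28,000 × 13% = $3,640
  $333,000 × 18% = $59,940
  → $63,580

Supplementary minimum tax:
  Base (financial-statement income): $544,000
  Exemption: $31,000 − 20% × ($544,000 − $409,000) = $31,000 − $27,000 = $4,000
  Base: $544,000 − $4,000 = $540,000
  $540,000 × 22% = $118,800

Excess of supplementary minimum tax over regular tax: $118,800 − $63,580 = $55,220.

$55,220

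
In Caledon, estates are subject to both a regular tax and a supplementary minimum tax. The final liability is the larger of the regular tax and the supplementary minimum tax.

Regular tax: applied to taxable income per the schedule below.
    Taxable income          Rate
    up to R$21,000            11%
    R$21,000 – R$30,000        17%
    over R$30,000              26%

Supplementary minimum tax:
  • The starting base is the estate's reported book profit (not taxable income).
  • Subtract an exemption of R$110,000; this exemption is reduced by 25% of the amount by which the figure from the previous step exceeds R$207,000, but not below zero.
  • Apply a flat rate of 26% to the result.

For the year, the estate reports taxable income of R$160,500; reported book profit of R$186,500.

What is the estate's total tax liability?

Supplementary minimum tax:
  Base (reported book profit): R$186,500
  Exemption: R$186,500 ≤ R$207,000, so full R$110,000 applies
  Base: R$186,500 − R$110,000 = R$76,500
  R$76,500 × 26% = R$19,890

Regular tax:
  R$21,000 × 11% = R$2,310
  R$9,000 × 17% = R$1,530
  R$130,500 × 26% = R$33,930
  → R$37,770

R$37,770 > R$19,890, so the regular tax governs.

R$37,770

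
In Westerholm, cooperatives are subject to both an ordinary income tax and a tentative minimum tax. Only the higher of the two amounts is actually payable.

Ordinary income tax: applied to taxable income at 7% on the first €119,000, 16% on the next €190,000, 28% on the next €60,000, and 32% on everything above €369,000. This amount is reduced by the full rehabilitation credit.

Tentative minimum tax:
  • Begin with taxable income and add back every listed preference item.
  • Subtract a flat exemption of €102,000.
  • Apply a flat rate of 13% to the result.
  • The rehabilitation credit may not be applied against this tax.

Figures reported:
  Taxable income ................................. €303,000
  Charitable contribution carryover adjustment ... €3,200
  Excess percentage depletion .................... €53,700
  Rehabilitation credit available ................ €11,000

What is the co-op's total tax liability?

Tentative minimum tax:
  Adjusted income: €303,000 + €3,200 + €53,700 = €359,900
  Less exemption €102,000 → base €257,900
  €257,900 × 13% = €33,527

Ordinary income tax:
  €119,000 × 7% = €8,330
  €184,000 × 16% = €29,440
  → €37,770
  Less rehabilitation credit €11,000 → €26,770

€33,527 > €26,770, so the tentative minimum tax is the binding amount.

€33,527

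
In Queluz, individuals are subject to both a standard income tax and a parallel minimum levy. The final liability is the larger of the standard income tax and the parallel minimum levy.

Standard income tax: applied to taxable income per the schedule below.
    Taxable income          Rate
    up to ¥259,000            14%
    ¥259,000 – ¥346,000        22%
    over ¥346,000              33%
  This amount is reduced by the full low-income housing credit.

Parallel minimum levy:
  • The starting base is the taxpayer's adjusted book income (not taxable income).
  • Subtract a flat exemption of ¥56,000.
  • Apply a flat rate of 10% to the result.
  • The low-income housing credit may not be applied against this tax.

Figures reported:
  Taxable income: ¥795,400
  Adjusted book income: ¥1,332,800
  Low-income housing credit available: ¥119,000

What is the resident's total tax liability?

Standard income tax:
  ¥259,000 × 14% = ¥36,260
  ¥87,000 × 22% = ¥19,140
  ¥449,400 × 33% = ¥148,302
  → ¥203,702
  Less low-income housing credit ¥119,000 → ¥84,702

Parallel minimum levy:
  Base (adjusted book income): ¥1,332,800
  Less exemption ¥56,000 → base ¥1,276,800
  ¥1,276,800 × 10% = ¥127,680

¥127,680 > ¥84,702, so the parallel minimum levy is the binding amount.

¥127,680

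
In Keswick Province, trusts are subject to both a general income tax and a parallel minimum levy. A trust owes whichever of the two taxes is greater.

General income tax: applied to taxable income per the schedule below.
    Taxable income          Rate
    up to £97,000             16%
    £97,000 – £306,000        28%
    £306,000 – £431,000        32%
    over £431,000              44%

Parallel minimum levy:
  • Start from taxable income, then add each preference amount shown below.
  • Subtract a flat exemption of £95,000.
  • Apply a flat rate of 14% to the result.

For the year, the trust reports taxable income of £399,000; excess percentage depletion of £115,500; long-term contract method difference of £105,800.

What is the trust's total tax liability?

£103,800

General income tax:
  £97,000 × 16% = £15,520
  £209,000 × 28% = £58,520
  £93,000 × 32% = £29,760
  → £103,800

Parallel minimum levy:
  Adjusted income: £399,000 + £115,500 + £105,800 = £620,300
  Less exemption £95,000 → base £525,300
  £525,300 × 14% = £73,542

£103,800 > £73,542, so the general income tax governs.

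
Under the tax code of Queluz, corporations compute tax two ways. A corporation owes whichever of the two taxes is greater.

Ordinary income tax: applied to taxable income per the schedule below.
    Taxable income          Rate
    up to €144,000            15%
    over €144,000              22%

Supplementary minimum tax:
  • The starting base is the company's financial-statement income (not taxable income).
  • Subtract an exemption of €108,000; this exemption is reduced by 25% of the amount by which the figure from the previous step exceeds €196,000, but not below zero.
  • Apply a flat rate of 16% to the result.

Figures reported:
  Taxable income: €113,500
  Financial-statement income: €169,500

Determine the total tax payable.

€17,025

Supplementary minimum tax:
  Base (financial-statement income): €169,500
  Exemption: €169,500 ≤ €196,000, so full €108,000 applies
  Base: €169,500 − €108,000 = €61,500
  €61,500 × 16% = €9,840

Ordinary income tax:
  €113,500 × 15% = €17,025

€17,025 > €9,840, so the ordinary income tax governs.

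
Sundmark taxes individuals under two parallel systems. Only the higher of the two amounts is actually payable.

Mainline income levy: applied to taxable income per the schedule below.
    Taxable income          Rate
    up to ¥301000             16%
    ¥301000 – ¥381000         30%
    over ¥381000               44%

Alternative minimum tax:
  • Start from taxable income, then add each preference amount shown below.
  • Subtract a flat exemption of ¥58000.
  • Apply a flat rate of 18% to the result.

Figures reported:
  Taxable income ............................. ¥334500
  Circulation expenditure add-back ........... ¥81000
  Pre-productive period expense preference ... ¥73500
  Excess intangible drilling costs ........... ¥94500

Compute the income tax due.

Alternative minimum tax:
  Adjusted income: ¥334500 + ¥81000 + ¥73500 + ¥94500 = ¥583500
  Less exemption ¥58000 → base ¥525500
  ¥525500 × 18% = ¥94590

Mainline income levy:
  ¥301000 × 16% = ¥48160
  ¥33500 × 30% = ¥10050
  → ¥58210

¥94590 > ¥58210, so the alternative minimum tax is the binding amount.

¥94590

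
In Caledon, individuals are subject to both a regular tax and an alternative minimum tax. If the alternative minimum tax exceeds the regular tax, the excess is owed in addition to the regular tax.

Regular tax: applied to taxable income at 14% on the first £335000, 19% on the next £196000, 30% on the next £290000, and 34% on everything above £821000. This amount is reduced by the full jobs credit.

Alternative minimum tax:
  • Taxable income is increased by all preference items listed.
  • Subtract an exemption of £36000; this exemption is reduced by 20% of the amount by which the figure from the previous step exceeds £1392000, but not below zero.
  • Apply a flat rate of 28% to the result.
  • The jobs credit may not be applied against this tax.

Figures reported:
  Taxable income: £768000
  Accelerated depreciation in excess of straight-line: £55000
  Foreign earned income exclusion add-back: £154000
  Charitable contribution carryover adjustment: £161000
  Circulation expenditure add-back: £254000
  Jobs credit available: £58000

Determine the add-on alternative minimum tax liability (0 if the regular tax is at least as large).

£282440

Alternative minimum tax:
  Adjusted income: £768000 + £55000 + £154000 + £161000 + £254000 = £1392000
  Exemption: £1392000 ≤ £1392000, so full £36000 applies
  Base: £1392000 − £36000 = £1356000
  £1356000 × 28% = £379680

Regular tax:
  £335000 × 14% = £46900
  £196000 × 19% = £37240
  £237000 × 30% = £71100
  → £155240
  Less jobs credit £58000 → £97240

Excess of alternative minimum tax over regular tax: £379680 − £97240 = £282440.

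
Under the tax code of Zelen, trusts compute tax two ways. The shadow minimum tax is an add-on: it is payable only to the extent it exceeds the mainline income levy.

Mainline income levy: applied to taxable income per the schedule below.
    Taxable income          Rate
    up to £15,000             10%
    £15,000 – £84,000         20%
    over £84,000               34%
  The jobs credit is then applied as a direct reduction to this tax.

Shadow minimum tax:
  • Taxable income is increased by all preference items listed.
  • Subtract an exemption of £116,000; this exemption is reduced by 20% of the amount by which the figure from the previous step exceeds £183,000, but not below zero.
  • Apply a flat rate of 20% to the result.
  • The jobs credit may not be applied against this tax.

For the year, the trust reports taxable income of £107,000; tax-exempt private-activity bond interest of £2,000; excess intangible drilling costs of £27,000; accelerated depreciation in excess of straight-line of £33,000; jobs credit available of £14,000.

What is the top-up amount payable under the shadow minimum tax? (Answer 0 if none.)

Mainline income levy:
  £15,000 × 10% = £1,500
  £69,000 × 20% = £13,800
  £23,000 × 34% = £7,820
  → £23,120
  Less jobs credit £14,000 → £9,120

Shadow minimum tax:
  Adjusted income: £107,000 + £2,000 + £27,000 + £33,000 = £169,000
  Exemption: £169,000 ≤ £183,000, so full £116,000 applies
  Base: £169,000 − £116,000 = £53,000
  £53,000 × 20% = £10,600

Excess of shadow minimum tax over mainline income levy: £10,600 − £9,120 = £1,480.

£1,480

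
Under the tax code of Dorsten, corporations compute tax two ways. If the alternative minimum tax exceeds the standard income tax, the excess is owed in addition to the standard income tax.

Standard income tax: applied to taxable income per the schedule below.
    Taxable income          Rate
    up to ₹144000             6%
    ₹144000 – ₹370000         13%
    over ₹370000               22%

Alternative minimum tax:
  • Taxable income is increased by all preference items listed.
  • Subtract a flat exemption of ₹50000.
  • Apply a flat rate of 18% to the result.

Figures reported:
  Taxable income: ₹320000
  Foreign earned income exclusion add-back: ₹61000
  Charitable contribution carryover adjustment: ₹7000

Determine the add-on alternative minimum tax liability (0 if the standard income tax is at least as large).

Standard income tax:
  ₹144000 × 6% = ₹8640
  ₹176000 × 13% = ₹22880
  → ₹31520

Alternative minimum tax:
  Adjusted income: ₹320000 + ₹61000 + ₹7000 = ₹388000
  Less exemption ₹50000 → base ₹338000
  ₹338000 × 18% = ₹60840

Excess of alternative minimum tax over standard income tax: ₹60840 − ₹31520 = ₹29320.

₹29320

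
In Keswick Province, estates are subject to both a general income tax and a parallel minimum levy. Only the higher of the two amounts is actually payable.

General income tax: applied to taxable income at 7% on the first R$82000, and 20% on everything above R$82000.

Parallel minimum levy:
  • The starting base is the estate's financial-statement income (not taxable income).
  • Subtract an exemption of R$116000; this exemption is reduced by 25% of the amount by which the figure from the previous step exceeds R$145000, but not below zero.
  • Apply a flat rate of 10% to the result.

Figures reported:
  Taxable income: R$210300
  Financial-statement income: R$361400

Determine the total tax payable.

Parallel minimum levy:
  Base (financial-statement income): R$361400
  Exemption: R$116000 − 25% × (R$361400 − R$145000) = R$116000 − R$54100 = R$61900
  Base: R$361400 − R$61900 = R$299500
  R$299500 × 10% = R$29950

General income tax:
  R$82000 × 7% = R$5740
  R$128300 × 20% = R$25660
  → R$31400

R$31400 > R$29950, so the general income tax governs.

R$31400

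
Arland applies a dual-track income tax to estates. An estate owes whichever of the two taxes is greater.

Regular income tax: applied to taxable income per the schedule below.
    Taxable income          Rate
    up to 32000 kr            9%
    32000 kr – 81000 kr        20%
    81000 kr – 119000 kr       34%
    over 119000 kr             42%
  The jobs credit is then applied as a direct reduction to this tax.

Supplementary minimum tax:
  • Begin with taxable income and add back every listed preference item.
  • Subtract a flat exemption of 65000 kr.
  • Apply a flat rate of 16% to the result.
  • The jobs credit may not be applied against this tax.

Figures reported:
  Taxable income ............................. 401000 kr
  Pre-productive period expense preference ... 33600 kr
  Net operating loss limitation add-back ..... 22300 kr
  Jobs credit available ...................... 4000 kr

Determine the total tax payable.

140040 kr

Regular income tax:
  32000 kr × 9% = 2880 kr
  49000 kr × 20% = 9800 kr
  38000 kr × 34% = 12920 kr
  282000 kr × 42% = 118440 kr
  → 144040 kr
  Less jobs credit 4000 kr → 140040 kr

Supplementary minimum tax:
  Adjusted income: 401000 kr + 33600 kr + 22300 kr = 456900 kr
  Less exemption 65000 kr → base 391900 kr
  391900 kr × 16% = 62704 kr

140040 kr > 62704 kr, so the regular income tax governs.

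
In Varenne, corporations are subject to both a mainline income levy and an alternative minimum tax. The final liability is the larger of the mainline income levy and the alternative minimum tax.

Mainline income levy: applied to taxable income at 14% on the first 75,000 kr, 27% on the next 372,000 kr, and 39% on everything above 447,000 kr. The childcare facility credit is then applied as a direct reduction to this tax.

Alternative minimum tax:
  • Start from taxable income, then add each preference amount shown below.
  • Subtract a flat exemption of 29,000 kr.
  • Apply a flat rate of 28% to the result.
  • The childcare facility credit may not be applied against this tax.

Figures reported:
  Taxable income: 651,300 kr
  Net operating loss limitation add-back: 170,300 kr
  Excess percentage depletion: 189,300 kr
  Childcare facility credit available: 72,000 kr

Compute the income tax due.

274,932 kr

Alternative minimum tax:
  Adjusted income: 651,300 kr + 170,300 kr + 189,300 kr = 1,010,900 kr
  Less exemption 29,000 kr → base 981,900 kr
  981,900 kr × 28% = 274,932 kr

Mainline income levy:
  75,000 kr × 14% = 10,500 kr
  372,000 kr × 27% = 100,440 kr
  204,300 kr × 39% = 79,677 kr
  → 190,617 kr
  Less childcare facility credit 72,000 kr → 118,617 kr

274,932 kr > 118,617 kr, so the alternative minimum tax is the binding amount.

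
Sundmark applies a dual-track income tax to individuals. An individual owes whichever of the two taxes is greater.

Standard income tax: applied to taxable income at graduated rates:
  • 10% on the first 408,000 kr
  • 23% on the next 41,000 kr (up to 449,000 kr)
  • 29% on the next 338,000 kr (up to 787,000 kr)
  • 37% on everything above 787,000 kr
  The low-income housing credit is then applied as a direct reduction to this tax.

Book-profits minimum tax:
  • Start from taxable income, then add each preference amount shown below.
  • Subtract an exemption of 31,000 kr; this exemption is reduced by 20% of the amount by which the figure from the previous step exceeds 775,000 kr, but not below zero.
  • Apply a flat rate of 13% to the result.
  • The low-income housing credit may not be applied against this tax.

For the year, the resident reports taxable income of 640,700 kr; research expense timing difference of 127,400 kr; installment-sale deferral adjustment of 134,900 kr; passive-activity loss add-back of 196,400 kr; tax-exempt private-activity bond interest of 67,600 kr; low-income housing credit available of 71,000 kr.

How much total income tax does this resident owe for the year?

151,710 kr

Standard income tax:
  408,000 kr × 10% = 40,800 kr
  41,000 kr × 23% = 9,430 kr
  191,700 kr × 29% = 55,593 kr
  → 105,823 kr
  Less low-income housing credit 71,000 kr → 34,823 kr

Book-profits minimum tax:
  Adjusted income: 640,700 kr + 127,400 kr + 134,900 kr + 196,400 kr + 67,600 kr = 1,167,000 kr
  Exemption: 20% × (1,167,000 kr − 775,000 kr) = 78,400 kr ≥ 31,000 kr, so the exemption is fully phased out
  Base: 1,167,000 kr − 0 kr = 1,167,000 kr
  1,167,000 kr × 13% = 151,710 kr

151,710 kr > 34,823 kr, so the book-profits minimum tax is the binding amount.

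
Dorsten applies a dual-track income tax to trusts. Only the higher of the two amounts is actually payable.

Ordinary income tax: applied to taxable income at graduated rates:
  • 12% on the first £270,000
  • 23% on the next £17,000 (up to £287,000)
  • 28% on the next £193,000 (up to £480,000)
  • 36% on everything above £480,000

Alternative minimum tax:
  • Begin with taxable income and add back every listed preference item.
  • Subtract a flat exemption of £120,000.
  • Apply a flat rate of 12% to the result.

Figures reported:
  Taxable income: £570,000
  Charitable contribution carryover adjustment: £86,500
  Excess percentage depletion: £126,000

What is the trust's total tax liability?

Alternative minimum tax:
  Adjusted income: £570,000 + £86,500 + £126,000 = £782,500
  Less exemption £120,000 → base £662,500
  £662,500 × 12% = £79,500

Ordinary income tax:
  £270,000 × 12% = £32,400
  £17,000 × 23% = £3,910
  £193,000 × 28% = £54,040
  £90,000 × 36% = £32,400
  → £122,750

£122,750 > £79,500, so the ordinary income tax governs.

£122,750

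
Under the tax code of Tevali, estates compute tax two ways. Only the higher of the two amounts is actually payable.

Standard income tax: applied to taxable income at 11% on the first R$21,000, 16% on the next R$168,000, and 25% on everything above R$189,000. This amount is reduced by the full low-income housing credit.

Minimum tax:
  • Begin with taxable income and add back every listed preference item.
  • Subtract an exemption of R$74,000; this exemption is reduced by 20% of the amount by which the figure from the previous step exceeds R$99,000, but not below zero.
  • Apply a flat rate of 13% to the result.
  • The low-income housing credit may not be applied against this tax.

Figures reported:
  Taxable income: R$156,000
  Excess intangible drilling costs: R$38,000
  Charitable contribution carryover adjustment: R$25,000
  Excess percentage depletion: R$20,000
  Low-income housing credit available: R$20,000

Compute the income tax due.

Standard income tax:
  R$21,000 × 11% = R$2,310
  R$135,000 × 16% = R$21,600
  → R$23,910
  Less low-income housing credit R$20,000 → R$3,910

Minimum tax:
  Adjusted income: R$156,000 + R$38,000 + R$25,000 + R$20,000 = R$239,000
  Exemption: R$74,000 − 20% × (R$239,000 − R$99,000) = R$74,000 − R$28,000 = R$46,000
  Base: R$239,000 − R$46,000 = R$193,000
  R$193,000 × 13% = R$25,090

R$25,090 > R$3,910, so the minimum tax is the binding amount.

R$25,090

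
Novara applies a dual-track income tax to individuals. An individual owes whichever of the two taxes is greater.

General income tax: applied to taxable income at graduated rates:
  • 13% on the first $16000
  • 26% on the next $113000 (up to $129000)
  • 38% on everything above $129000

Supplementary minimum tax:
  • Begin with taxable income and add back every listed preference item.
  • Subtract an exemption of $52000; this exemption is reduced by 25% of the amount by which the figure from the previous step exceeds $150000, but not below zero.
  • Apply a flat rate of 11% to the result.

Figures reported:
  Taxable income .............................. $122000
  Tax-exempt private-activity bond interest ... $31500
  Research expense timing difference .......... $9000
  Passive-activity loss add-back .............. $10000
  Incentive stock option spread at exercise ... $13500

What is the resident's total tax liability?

$29640

General income tax:
  $16000 × 13% = $2080
  $106000 × 26% = $27560
  → $29640

Supplementary minimum tax:
  Adjusted income: $122000 + $31500 + $9000 + $10000 + $13500 = $186000
  Exemption: $52000 − 25% × ($186000 − $150000) = $52000 − $9000 = $43000
  Base: $186000 − $43000 = $143000
  $143000 × 11% = $15730

$29640 > $15730, so the general income tax governs.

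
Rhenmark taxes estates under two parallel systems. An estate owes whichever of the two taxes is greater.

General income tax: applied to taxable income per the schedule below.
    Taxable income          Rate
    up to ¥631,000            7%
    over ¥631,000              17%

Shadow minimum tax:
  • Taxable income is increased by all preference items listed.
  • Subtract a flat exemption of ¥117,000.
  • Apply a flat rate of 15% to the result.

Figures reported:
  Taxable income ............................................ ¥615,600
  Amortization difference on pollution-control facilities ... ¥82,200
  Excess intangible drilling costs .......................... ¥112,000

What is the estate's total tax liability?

Shadow minimum tax:
  Adjusted income: ¥615,600 + ¥82,200 + ¥112,000 = ¥809,800
  Less exemption ¥117,000 → base ¥692,800
  ¥692,800 × 15% = ¥103,920

General income tax:
  ¥615,600 × 7% = ¥43,092

¥103,920 > ¥43,092, so the shadow minimum tax is the binding amount.

¥103,920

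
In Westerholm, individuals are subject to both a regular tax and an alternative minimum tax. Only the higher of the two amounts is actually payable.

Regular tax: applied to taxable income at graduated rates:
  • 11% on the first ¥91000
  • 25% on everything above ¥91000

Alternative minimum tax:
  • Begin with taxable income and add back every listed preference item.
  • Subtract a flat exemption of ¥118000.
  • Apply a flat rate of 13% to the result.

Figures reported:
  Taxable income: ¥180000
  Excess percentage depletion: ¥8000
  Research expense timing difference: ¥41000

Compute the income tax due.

Alternative minimum tax:
  Adjusted income: ¥180000 + ¥8000 + ¥41000 = ¥229000
  Less exemption ¥118000 → base ¥111000
  ¥111000 × 13% = ¥14430

Regular tax:
  ¥91000 × 11% = ¥10010
  ¥89000 × 25% = ¥22250
  → ¥32260

¥32260 > ¥14430, so the regular tax governs.

¥32260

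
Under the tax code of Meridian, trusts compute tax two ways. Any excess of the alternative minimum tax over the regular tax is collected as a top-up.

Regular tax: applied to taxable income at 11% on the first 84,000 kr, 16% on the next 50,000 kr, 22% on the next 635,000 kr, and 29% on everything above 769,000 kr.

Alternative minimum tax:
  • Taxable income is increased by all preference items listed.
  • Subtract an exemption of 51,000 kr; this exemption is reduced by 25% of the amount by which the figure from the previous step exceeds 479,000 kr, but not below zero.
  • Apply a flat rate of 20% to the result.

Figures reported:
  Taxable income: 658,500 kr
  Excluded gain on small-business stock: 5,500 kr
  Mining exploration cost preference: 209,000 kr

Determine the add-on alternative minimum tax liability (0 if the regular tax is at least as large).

41,970 kr

Regular tax:
  84,000 kr × 11% = 9,240 kr
  50,000 kr × 16% = 8,000 kr
  524,500 kr × 22% = 115,390 kr
  → 132,630 kr

Alternative minimum tax:
  Adjusted income: 658,500 kr + 5,500 kr + 209,000 kr = 873,000 kr
  Exemption: 25% × (873,000 kr − 479,000 kr) = 98,500 kr ≥ 51,000 kr, so the exemption is fully phased out
  Base: 873,000 kr − 0 kr = 873,000 kr
  873,000 kr × 20% = 174,600 kr

Excess of alternative minimum tax over regular tax: 174,600 kr − 132,630 kr = 41,970 kr.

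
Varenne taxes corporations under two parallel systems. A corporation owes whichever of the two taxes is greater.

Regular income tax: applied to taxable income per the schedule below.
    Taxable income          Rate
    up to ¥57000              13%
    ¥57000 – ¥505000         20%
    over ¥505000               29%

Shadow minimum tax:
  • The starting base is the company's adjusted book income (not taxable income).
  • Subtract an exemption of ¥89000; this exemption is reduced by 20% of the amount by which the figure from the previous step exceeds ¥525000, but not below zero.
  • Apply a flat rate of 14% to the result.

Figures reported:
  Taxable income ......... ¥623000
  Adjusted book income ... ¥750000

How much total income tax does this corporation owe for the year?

Regular income tax:
  ¥57000 × 13% = ¥7410
  ¥448000 × 20% = ¥89600
  ¥118000 × 29% = ¥34220
  → ¥131230

Shadow minimum tax:
  Base (adjusted book income): ¥750000
  Exemption: ¥89000 − 20% × (¥750000 − ¥525000) = ¥89000 − ¥45000 = ¥44000
  Base: ¥750000 − ¥44000 = ¥706000
  ¥706000 × 14% = ¥98840

¥131230 > ¥98840, so the regular income tax governs.

¥131230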